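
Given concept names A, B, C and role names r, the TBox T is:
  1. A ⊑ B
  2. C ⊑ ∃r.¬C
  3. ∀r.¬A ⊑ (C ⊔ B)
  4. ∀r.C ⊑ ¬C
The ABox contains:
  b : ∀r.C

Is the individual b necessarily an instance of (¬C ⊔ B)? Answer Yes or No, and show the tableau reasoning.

1. b : (¬C ⊔ B)?  L(b) = {∀r.C} ∪ {(C ⊓ ¬B)}
   clash {B, ¬B} at b — b ∈ (¬C ⊔ B)
2. Hence b : (¬C ⊔ B): entailed.

Yes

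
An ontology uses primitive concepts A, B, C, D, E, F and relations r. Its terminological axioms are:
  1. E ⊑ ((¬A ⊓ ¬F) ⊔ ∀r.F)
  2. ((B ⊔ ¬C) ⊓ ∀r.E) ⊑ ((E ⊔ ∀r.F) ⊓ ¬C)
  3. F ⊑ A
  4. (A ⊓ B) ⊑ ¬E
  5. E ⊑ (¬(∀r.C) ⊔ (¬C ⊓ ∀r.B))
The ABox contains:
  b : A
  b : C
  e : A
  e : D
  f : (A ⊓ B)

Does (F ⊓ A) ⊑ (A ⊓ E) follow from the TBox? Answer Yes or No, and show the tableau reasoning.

1. (F ⊓ A) ⊑ (A ⊓ E)  ⇔  ((F ⊓ A) ⊓ (¬A ⊔ ¬E)) unsat w.r.t. T
   open: L(x₀) ⊇ {A, C, F, ¬B, ¬E}
2. Hence (F ⊓ A) ⊑ (A ⊓ E): not entailed.

No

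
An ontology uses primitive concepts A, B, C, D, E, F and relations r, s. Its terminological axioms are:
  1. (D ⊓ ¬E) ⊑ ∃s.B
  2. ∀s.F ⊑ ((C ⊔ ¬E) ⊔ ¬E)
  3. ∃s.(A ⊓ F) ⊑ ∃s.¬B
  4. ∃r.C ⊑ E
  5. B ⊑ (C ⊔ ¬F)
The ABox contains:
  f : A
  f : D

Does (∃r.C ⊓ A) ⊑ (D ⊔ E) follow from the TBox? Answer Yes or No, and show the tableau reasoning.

Yes

1. (∃r.C ⊓ A) ⊑ (D ⊔ E)  ⇔  ((∃r.C ⊓ A) ⊓ (¬D ⊓ ¬E)) unsat w.r.t. T
   all branches close; clash {E, ¬E} at x₀
2. Hence (∃r.C ⊓ A) ⊑ (D ⊔ E): entailed.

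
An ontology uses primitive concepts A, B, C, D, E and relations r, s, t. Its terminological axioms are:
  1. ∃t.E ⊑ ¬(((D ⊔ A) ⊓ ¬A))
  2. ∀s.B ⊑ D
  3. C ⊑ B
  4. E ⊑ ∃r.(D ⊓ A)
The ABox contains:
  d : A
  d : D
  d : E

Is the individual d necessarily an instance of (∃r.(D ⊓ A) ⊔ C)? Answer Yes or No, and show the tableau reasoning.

Yes

1. d : (∃r.(D ⊓ A) ⊔ C)?  L(d) = {A, D, E} ∪ {(∀r.(¬D ⊔ ¬A) ⊓ ¬C)}
   clash {A, ¬A} at an ∃-successor — d ∈ (∃r.(D ⊓ A) ⊔ C)
2. Hence d : (∃r.(D ⊓ A) ⊔ C): entailed.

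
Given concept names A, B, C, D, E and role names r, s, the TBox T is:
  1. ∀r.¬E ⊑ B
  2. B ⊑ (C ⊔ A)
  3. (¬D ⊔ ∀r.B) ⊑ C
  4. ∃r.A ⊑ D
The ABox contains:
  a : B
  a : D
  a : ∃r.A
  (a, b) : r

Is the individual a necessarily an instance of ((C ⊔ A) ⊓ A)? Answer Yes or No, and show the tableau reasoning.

1. a : ((C ⊔ A) ⊓ A)?  L(a) = {B, D, ∃r.A} ∪ {((¬C ⊓ ¬A) ⊔ ¬A)}
   apply at a: B⊑(C ⊔ A)
   open: L(a) ⊇ {B, C, D, ¬A, ∃r.A} (+ ∃-successors) — a ∉ ((C ⊔ A) ⊓ A) possible
2. Hence a : ((C ⊔ A) ⊓ A): not entailed.

No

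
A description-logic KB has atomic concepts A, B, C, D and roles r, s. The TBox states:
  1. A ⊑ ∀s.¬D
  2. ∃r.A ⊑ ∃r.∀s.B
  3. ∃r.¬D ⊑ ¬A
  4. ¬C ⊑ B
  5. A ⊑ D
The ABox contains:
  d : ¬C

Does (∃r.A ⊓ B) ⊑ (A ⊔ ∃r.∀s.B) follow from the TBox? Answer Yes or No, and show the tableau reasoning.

1. (∃r.A ⊓ B) ⊑ (A ⊔ ∃r.∀s.B)  ⇔  ((∃r.A ⊓ B) ⊓ (¬A ⊓ ∀r.∃s.¬B)) unsat w.r.t. T
   all branches close; clash {B, ¬B} at an ∃-successor
2. Hence (∃r.A ⊓ B) ⊑ (A ⊔ ∃r.∀s.B): entailed.

Yes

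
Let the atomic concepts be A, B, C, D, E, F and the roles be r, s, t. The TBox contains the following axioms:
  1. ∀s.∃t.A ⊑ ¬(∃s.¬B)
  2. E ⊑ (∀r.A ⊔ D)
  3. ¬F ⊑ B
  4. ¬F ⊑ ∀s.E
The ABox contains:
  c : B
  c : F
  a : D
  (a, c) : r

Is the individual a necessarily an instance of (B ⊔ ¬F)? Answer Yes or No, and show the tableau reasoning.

No

1. a : (B ⊔ ¬F)?  L(a) = {D} ∪ {(¬B ⊓ F)}
   open: L(a) ⊇ {D, F, ¬B, ¬E, ∃s.∀t.¬A} (+ ∃-successors) — a ∉ (B ⊔ ¬F) possible
2. Hence a : (B ⊔ ¬F): not entailed.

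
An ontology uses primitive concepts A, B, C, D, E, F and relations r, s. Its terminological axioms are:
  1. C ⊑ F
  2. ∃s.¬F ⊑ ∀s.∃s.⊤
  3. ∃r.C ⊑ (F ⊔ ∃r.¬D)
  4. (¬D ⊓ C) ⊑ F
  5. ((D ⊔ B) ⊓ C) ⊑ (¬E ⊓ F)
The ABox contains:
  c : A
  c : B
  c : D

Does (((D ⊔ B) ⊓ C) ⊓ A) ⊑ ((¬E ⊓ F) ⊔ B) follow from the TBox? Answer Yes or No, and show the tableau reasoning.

Yes

1. (((D ⊔ B) ⊓ C) ⊓ A) ⊑ ((¬E ⊓ F) ⊔ B)  ⇔  ((((D ⊔ B) ⊓ C) ⊓ A) ⊓ ((E ⊔ ¬F) ⊓ ¬B)) unsat w.r.t. T
   all branches close; clash {B, ¬B} at x₀
2. Hence (((D ⊔ B) ⊓ C) ⊓ A) ⊑ ((¬E ⊓ F) ⊔ B): entailed.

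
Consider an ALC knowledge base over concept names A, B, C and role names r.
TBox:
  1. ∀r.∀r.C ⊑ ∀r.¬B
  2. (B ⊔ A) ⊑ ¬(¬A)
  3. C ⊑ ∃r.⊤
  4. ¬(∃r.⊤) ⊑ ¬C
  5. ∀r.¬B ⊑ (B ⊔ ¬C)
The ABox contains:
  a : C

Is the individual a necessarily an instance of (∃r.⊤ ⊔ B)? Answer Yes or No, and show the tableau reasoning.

Yes

1. a : (∃r.⊤ ⊔ B)?  L(a) = {C} ∪ {(∀r.⊥ ⊓ ¬B)}
   clash {C, ¬C} at a — a ∈ (∃r.⊤ ⊔ B)
2. Hence a : (∃r.⊤ ⊔ B): entailed.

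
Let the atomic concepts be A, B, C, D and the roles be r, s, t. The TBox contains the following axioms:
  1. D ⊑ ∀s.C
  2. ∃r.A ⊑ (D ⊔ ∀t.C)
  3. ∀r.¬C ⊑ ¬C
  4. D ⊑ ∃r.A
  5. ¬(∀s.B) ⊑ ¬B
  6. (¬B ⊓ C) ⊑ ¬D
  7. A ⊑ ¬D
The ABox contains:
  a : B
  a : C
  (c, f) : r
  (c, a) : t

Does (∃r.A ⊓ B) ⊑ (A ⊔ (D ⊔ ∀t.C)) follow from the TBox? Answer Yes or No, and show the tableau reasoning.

Yes

1. (∃r.A ⊓ B) ⊑ (A ⊔ (D ⊔ ∀t.C))  ⇔  ((∃r.A ⊓ B) ⊓ (¬A ⊓ (¬D ⊓ ∃t.¬C))) unsat w.r.t. T
   all branches close; clash {B, ¬B} at x₀
2. Hence (∃r.A ⊓ B) ⊑ (A ⊔ (D ⊔ ∀t.C)): entailed.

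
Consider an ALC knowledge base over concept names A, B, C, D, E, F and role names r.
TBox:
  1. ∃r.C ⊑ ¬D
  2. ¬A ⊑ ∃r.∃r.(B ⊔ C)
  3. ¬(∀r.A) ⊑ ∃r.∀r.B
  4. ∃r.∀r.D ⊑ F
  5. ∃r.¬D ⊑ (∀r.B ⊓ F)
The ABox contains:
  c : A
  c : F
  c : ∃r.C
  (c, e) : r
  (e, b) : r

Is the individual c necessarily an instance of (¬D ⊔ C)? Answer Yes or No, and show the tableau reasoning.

Yes

1. c : (¬D ⊔ C)?  L(c) = {A, F, ∃r.C} ∪ {(D ⊓ ¬C)}
   clash {D, ¬D} at c — c ∈ (¬D ⊔ C)
2. Hence c : (¬D ⊔ C): entailed.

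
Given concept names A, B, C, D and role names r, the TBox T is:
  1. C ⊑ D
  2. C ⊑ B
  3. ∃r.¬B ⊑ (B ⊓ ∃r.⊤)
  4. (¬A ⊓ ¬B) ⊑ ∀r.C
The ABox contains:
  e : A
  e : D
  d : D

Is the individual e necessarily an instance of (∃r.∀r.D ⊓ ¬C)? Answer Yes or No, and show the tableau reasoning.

No

1. e : (∃r.∀r.D ⊓ ¬C)?  L(e) = {A, D} ∪ {(∀r.∃r.¬D ⊔ C)}
   open: L(e) ⊇ {A, D, ¬C, ∀r.B, ∀r.∃r.¬D} — e ∉ (∃r.∀r.D ⊓ ¬C) possible
2. Hence e : (∃r.∀r.D ⊓ ¬C): not entailed.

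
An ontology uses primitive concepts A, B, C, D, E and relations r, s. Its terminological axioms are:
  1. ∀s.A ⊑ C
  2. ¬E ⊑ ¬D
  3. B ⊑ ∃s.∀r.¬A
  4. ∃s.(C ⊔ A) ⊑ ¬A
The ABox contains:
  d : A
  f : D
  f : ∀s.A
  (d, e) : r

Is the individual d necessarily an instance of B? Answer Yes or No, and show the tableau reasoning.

No

1. d : B?  L(d) = {A} ∪ {¬B}
   open: L(d) ⊇ {A, E, ¬B, ∀s.(¬C ⊓ ¬A), ∃s.¬A} (+ ∃-successors) — d ∉ B possible
2. Hence d : B: not entailed.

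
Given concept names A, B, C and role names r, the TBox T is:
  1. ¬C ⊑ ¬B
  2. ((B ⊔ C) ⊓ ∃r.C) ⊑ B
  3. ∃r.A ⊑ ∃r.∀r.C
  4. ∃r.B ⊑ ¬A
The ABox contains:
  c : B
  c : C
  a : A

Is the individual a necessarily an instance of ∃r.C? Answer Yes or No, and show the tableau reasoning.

1. a : ∃r.C?  L(a) = {A} ∪ {∀r.¬C}
   open: L(a) ⊇ {A, C, ∀r.¬A, ∀r.¬B, ∀r.¬C} — a ∉ ∃r.C possible
2. Hence a : ∃r.C: not entailed.

No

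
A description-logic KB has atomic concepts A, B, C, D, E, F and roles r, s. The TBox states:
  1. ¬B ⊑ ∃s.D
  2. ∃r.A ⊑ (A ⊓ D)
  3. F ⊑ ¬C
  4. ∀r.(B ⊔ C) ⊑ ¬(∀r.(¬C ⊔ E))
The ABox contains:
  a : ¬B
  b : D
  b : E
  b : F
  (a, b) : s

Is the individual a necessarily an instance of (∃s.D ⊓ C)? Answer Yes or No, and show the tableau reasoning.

1. a : (∃s.D ⊓ C)?  L(a) = {¬B} ∪ {(∀s.¬D ⊔ ¬C)}
   apply at a: ¬B⊑∃s.D
   open: L(a) ⊇ {¬B, ¬C, ¬F, ∀r.¬A, ∃r.(¬B ⊓ ¬C), …} (+ ∃-successors) — a ∉ (∃s.D ⊓ C) possible
2. Hence a : (∃s.D ⊓ C): not entailed.

No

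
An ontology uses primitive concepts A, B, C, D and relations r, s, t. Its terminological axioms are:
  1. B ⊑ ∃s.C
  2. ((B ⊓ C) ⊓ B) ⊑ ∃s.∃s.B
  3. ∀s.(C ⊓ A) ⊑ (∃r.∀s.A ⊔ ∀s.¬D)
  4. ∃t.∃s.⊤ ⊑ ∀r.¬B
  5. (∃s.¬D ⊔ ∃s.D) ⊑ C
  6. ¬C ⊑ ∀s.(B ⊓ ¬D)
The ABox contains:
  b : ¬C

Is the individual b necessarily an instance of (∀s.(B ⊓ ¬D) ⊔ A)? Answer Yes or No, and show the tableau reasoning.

1. b : (∀s.(B ⊓ ¬D) ⊔ A)?  L(b) = {¬C} ∪ {(∃s.(¬B ⊔ D) ⊓ ¬A)}
   clash {C, ¬C} at b — b ∈ (∀s.(B ⊓ ¬D) ⊔ A)
2. Hence b : (∀s.(B ⊓ ¬D) ⊔ A): entailed.

Yes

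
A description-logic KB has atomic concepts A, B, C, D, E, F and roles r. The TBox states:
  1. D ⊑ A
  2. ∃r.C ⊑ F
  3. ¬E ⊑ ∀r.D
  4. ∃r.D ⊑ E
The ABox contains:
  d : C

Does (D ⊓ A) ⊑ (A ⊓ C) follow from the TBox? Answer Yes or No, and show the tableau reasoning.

No

1. (D ⊓ A) ⊑ (A ⊓ C)  ⇔  ((D ⊓ A) ⊓ (¬A ⊔ ¬C)) unsat w.r.t. T
   open: L(x₀) ⊇ {A, D, E, ¬C, ∀r.¬C}
2. Hence (D ⊓ A) ⊑ (A ⊓ C): not entailed.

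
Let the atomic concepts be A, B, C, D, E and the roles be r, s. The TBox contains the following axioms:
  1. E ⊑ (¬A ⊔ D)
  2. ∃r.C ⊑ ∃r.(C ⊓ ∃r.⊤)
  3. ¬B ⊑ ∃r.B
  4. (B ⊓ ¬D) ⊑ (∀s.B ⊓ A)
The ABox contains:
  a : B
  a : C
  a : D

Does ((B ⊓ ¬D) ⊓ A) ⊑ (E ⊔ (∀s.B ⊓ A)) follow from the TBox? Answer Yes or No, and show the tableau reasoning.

1. ((B ⊓ ¬D) ⊓ A) ⊑ (E ⊔ (∀s.B ⊓ A))  ⇔  (((B ⊓ ¬D) ⊓ A) ⊓ (¬E ⊓ (∃s.¬B ⊔ ¬A))) unsat w.r.t. T
   all branches close; clash {A, ¬A} at x₀
2. Hence ((B ⊓ ¬D) ⊓ A) ⊑ (E ⊔ (∀s.B ⊓ A)): entailed.

Yes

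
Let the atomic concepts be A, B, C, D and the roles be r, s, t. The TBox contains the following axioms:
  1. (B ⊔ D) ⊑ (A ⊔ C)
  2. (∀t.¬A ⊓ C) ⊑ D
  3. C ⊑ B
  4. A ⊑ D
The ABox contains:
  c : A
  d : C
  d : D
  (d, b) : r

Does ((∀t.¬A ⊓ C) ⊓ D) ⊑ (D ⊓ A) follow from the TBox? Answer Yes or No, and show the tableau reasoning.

1. ((∀t.¬A ⊓ C) ⊓ D) ⊑ (D ⊓ A)  ⇔  (((∀t.¬A ⊓ C) ⊓ D) ⊓ (¬D ⊔ ¬A)) unsat w.r.t. T
   apply at x₀: C⊑B
   open: L(x₀) ⊇ {B, C, D, ¬A, ∀t.¬A}
2. Hence ((∀t.¬A ⊓ C) ⊓ D) ⊑ (D ⊓ A): not entailed.

No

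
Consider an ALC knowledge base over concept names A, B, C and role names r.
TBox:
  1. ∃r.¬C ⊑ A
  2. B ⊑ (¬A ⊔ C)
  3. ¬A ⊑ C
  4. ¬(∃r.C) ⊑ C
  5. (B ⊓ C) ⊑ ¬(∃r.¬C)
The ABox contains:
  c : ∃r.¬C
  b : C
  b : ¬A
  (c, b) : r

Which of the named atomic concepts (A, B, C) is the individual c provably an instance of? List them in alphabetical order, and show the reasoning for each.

1. c : A?  L(c) = {∃r.¬C} ∪ {¬A}
   clash {A, ¬A} at c — c ∈ A
2. c : B?  L(c) = {∃r.¬C} ∪ {¬B}
   apply at c: ∃r.¬C⊑A
   open: L(c) ⊇ {A, ¬B, ∃r.C, ∃r.¬C} (+ ∃-successors) — c ∉ B possible
3. c : C?  L(c) = {∃r.¬C} ∪ {¬C}
   apply at c: ∃r.¬C⊑A
   open: L(c) ⊇ {A, ¬B, ¬C, ∃r.C, ∃r.¬C} (+ ∃-successors) — c ∉ C possible
4. Entailed for c: {A}

{A}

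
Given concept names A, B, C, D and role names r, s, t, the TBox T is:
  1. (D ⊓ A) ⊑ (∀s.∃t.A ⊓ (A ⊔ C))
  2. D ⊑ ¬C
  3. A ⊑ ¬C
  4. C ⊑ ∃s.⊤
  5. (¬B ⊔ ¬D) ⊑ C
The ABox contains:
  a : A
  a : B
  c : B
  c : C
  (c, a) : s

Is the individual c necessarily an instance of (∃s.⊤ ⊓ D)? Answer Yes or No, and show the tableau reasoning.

1. c : (∃s.⊤ ⊓ D)?  L(c) = {B, C} ∪ {(∀s.⊥ ⊔ ¬D)}
   apply at c: C⊑∃s.⊤
   open: L(c) ⊇ {B, C, ¬A, ¬D, ∃s.⊤} (+ ∃-successors) — c ∉ (∃s.⊤ ⊓ D) possible
2. Hence c : (∃s.⊤ ⊓ D): not entailed.

No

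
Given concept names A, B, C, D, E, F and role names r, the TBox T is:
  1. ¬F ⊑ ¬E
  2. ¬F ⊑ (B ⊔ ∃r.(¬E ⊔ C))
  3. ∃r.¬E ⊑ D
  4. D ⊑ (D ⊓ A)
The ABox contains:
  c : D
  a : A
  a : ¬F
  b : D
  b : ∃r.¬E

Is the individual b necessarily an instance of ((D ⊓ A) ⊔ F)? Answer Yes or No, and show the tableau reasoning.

Yes

1. b : ((D ⊓ A) ⊔ F)?  L(b) = {D, ∃r.¬E} ∪ {((¬D ⊔ ¬A) ⊓ ¬F)}
   clash {A, ¬A} at b — b ∈ ((D ⊓ A) ⊔ F)
2. Hence b : ((D ⊓ A) ⊔ F): entailed.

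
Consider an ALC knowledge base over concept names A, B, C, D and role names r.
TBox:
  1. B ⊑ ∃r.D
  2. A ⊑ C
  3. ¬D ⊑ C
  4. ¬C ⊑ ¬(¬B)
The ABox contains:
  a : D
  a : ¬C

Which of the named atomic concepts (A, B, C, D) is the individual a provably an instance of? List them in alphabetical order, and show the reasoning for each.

{B, D}

1. a : A?  L(a) = {D, ¬C} ∪ {¬A}
   apply at a: ¬C⊑¬(¬B)
   open: L(a) ⊇ {B, D, ¬A, ¬C, ∃r.D} (+ ∃-successors) — a ∉ A possible
2. a : B?  L(a) = {D, ¬C} ∪ {¬B}
   clash {B, ¬B} at a — a ∈ B
3. a : C?  L(a) = {D, ¬C} ∪ {¬C}
   apply at a: ¬C⊑¬(¬B)
   open: L(a) ⊇ {B, D, ¬A, ¬C, ∃r.D} (+ ∃-successors) — a ∉ C possible
4. a : D?  L(a) = {D, ¬C} ∪ {¬D}
   clash {D, ¬D} at a — a ∈ D
5. Entailed for a: {B, D}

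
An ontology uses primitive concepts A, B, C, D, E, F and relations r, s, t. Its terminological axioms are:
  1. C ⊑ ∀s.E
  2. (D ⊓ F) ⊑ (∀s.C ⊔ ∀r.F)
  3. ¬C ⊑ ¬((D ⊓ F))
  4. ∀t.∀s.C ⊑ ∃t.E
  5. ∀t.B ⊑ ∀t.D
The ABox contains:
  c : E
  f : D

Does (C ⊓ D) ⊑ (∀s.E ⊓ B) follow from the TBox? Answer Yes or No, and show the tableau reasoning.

1. (C ⊓ D) ⊑ (∀s.E ⊓ B)  ⇔  ((C ⊓ D) ⊓ (∃s.¬E ⊔ ¬B)) unsat w.r.t. T
   apply at x₀: C⊑∀s.E
   open: L(x₀) ⊇ {C, D, ¬B, ¬F, ∀s.E, …} (+ ∃-successors)
2. Hence (C ⊓ D) ⊑ (∀s.E ⊓ B): not entailed.

No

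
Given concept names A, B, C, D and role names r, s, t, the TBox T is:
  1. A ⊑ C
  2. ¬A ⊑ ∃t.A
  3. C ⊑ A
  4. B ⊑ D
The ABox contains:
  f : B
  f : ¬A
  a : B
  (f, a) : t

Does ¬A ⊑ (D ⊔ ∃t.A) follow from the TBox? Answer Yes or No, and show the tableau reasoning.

1. ¬A ⊑ (D ⊔ ∃t.A)  ⇔  (¬A ⊓ (¬D ⊓ ∀t.¬A)) unsat w.r.t. T
   all branches close; clash {D, ¬D} at x₀
2. Hence ¬A ⊑ (D ⊔ ∃t.A): entailed.

Yes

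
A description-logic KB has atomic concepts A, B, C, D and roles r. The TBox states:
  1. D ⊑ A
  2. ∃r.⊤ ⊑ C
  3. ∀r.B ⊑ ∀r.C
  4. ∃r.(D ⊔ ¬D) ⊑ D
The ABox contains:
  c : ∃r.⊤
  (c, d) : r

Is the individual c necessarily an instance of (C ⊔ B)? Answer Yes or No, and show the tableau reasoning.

1. c : (C ⊔ B)?  L(c) = {∃r.⊤} ∪ {(¬C ⊓ ¬B)}
   clash {C, ¬C} at c — c ∈ (C ⊔ B)
2. Hence c : (C ⊔ B): entailed.

Yes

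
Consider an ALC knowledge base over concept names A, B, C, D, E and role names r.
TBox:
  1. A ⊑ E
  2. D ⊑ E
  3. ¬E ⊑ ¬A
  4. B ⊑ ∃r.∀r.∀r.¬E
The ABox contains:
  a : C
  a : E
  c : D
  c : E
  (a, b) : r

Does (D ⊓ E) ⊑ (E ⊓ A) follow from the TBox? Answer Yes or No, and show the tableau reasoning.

1. (D ⊓ E) ⊑ (E ⊓ A)  ⇔  ((D ⊓ E) ⊓ (¬E ⊔ ¬A)) unsat w.r.t. T
   open: L(x₀) ⊇ {D, E, ¬A, ¬B}
2. Hence (D ⊓ E) ⊑ (E ⊓ A): not entailed.

No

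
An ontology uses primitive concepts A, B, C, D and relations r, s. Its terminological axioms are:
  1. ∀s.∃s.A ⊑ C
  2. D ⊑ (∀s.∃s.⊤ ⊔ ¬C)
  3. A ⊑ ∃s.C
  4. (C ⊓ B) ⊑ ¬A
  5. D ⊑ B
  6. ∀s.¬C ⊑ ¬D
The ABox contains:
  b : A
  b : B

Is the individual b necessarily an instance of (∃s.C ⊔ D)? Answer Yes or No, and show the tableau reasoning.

1. b : (∃s.C ⊔ D)?  L(b) = {A, B} ∪ {(∀s.¬C ⊓ ¬D)}
   clash {A, ¬A} at b — b ∈ (∃s.C ⊔ D)
2. Hence b : (∃s.C ⊔ D): entailed.

Yes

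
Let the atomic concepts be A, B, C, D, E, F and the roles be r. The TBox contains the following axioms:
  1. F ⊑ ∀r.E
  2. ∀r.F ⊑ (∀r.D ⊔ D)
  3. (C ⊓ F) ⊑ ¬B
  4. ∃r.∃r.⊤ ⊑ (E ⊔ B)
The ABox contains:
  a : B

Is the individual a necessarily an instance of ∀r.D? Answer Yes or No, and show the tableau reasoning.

No

1. a : ∀r.D?  L(a) = {B} ∪ {∃r.¬D}
   open: L(a) ⊇ {B, ¬F, ∀r.∀r.⊥, ∃r.¬D, ∃r.¬F} (+ ∃-successors) — a ∉ ∀r.D possible
2. Hence a : ∀r.D: not entailed.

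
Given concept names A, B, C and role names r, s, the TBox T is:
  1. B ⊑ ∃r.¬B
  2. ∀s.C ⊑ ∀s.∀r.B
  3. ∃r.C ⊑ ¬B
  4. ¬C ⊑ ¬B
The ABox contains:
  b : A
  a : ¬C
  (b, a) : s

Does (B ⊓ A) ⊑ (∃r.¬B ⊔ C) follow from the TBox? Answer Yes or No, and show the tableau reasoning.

Yes

1. (B ⊓ A) ⊑ (∃r.¬B ⊔ C)  ⇔  ((B ⊓ A) ⊓ (∀r.B ⊓ ¬C)) unsat w.r.t. T
   all branches close; clash {B, ¬B} at x₀
2. Hence (B ⊓ A) ⊑ (∃r.¬B ⊔ C): entailed.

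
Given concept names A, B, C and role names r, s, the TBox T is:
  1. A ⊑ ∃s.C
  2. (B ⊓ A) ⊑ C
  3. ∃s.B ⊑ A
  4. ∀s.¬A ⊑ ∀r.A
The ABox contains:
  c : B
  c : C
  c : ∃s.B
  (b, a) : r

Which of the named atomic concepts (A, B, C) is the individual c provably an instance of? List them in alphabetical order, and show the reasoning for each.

1. c : A?  L(c) = {B, C, ∃s.B} ∪ {¬A}
   clash {A, ¬A} at c — c ∈ A
2. c : B?  L(c) = {B, C, ∃s.B} ∪ {¬B}
   clash {B, ¬B} at c — c ∈ B
3. c : C?  L(c) = {B, C, ∃s.B} ∪ {¬C}
   clash {C, ¬C} at c — c ∈ C
4. Entailed for c: {A, B, C}

{A, B, C}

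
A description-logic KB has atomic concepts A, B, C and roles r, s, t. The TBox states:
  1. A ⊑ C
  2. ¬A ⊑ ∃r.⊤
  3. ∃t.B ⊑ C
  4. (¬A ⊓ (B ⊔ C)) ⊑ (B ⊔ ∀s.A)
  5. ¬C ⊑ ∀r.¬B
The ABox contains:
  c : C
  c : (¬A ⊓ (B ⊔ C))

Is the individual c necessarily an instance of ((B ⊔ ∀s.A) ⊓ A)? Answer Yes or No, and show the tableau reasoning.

No

1. c : ((B ⊔ ∀s.A) ⊓ A)?  L(c) = {C, (¬A ⊓ (B ⊔ C))} ∪ {((¬B ⊓ ∃s.¬A) ⊔ ¬A)}
   apply at c: ¬A⊑∃r.⊤; (¬A ⊓ (B ⊔ C))⊑(B ⊔ ∀s.A)
   open: L(c) ⊇ {B, C, ¬A, ∃r.⊤} (+ ∃-successors) — c ∉ ((B ⊔ ∀s.A) ⊓ A) possible
2. Hence c : ((B ⊔ ∀s.A) ⊓ A): not entailed.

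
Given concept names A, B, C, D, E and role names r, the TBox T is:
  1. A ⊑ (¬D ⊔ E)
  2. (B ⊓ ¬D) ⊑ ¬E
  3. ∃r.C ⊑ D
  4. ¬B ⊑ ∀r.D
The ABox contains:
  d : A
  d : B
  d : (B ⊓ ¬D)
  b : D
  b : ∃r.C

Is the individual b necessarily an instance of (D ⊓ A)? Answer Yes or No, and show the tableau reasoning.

1. b : (D ⊓ A)?  L(b) = {D, ∃r.C} ∪ {(¬D ⊔ ¬A)}
   open: L(b) ⊇ {B, D, ¬A, ∃r.C} (+ ∃-successors) — b ∉ (D ⊓ A) possible
2. Hence b : (D ⊓ A): not entailed.

No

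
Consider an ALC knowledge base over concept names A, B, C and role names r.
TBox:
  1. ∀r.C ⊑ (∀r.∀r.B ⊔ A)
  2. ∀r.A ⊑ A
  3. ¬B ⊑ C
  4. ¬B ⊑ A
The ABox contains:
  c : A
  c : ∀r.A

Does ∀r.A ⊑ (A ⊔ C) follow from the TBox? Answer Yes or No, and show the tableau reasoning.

Yes

1. ∀r.A ⊑ (A ⊔ C)  ⇔  (∀r.A ⊓ (¬A ⊓ ¬C)) unsat w.r.t. T
   all branches close; clash {A, ¬A} at x₀
2. Hence ∀r.A ⊑ (A ⊔ C): entailed.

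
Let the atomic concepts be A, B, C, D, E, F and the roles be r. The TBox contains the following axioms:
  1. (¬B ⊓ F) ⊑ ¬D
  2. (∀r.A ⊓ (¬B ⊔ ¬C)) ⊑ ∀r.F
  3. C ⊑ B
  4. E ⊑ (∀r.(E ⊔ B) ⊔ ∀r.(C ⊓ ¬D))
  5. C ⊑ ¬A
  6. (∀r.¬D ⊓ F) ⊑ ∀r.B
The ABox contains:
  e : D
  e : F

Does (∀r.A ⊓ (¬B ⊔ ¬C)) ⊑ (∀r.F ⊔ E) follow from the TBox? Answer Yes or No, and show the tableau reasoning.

Yes

1. (∀r.A ⊓ (¬B ⊔ ¬C)) ⊑ (∀r.F ⊔ E)  ⇔  ((∀r.A ⊓ (¬B ⊔ ¬C)) ⊓ (∃r.¬F ⊓ ¬E)) unsat w.r.t. T
   all branches close; clash {F, ¬F} at an ∃-successor
2. Hence (∀r.A ⊓ (¬B ⊔ ¬C)) ⊑ (∀r.F ⊔ E): entailed.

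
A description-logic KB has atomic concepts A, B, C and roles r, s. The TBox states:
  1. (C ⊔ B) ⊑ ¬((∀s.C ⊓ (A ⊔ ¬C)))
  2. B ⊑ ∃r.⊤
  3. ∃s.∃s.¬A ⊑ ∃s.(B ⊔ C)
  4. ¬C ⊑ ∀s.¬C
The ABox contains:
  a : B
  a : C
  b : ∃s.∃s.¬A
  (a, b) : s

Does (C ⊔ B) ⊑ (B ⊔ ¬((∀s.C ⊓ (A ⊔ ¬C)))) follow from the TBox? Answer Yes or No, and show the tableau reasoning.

Yes

1. (C ⊔ B) ⊑ (B ⊔ ¬((∀s.C ⊓ (A ⊔ ¬C))))  ⇔  ((C ⊔ B) ⊓ (¬B ⊓ (∀s.C ⊓ (A ⊔ ¬C)))) unsat w.r.t. T
   all branches close; clash {B, ¬B} at x₀
2. Hence (C ⊔ B) ⊑ (B ⊔ ¬((∀s.C ⊓ (A ⊔ ¬C)))): entailed.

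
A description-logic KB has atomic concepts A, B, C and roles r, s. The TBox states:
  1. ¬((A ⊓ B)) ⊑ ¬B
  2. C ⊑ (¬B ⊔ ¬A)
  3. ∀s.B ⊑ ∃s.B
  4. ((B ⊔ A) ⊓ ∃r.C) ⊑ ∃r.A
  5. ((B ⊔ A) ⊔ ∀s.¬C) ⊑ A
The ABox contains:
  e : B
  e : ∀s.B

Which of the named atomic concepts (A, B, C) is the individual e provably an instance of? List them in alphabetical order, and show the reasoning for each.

1. e : A?  L(e) = {B, ∀s.B} ∪ {¬A}
   clash {B, ¬B} at e — e ∈ A
2. e : B?  L(e) = {B, ∀s.B} ∪ {¬B}
   clash {B, ¬B} at e — e ∈ B
3. e : C?  L(e) = {B, ∀s.B} ∪ {¬C}
   apply at e: ∀s.B⊑∃s.B
   open: L(e) ⊇ {A, B, ¬C, ∀r.¬C, ∀s.B, …} (+ ∃-successors) — e ∉ C possible
4. Entailed for e: {A, B}

{A, B}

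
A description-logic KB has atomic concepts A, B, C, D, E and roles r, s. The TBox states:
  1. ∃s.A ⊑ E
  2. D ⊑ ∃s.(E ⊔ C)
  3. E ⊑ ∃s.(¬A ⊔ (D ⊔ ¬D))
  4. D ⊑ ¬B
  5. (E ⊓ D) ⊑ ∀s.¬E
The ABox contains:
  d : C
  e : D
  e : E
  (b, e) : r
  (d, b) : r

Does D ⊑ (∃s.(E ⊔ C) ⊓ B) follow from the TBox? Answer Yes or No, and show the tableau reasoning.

No

1. D ⊑ (∃s.(E ⊔ C) ⊓ B)  ⇔  (D ⊓ (∀s.(¬E ⊓ ¬C) ⊔ ¬B)) unsat w.r.t. T
   apply at x₀: D⊑∃s.(E ⊔ C); D⊑¬B
   open: L(x₀) ⊇ {D, ¬B, ¬E, ∀s.¬A, ∃s.(E ⊔ C)} (+ ∃-successors)
2. Hence D ⊑ (∃s.(E ⊔ C) ⊓ B): not entailed.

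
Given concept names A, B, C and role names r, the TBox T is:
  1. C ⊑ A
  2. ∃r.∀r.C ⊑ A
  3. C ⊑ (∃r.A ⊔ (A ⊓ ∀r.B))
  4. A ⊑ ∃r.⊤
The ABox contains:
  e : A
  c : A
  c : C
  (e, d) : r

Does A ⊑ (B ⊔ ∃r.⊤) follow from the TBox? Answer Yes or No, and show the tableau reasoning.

1. A ⊑ (B ⊔ ∃r.⊤)  ⇔  (A ⊓ (¬B ⊓ ∀r.⊥)) unsat w.r.t. T
   all branches close; clash ⊥ at an ∃-successor
2. Hence A ⊑ (B ⊔ ∃r.⊤): entailed.

Yes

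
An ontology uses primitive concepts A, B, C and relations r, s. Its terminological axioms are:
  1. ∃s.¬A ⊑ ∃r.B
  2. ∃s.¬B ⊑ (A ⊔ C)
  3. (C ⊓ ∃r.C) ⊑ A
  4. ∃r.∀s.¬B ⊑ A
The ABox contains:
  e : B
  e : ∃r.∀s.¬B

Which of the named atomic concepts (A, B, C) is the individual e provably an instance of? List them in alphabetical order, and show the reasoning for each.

1. e : A?  L(e) = {B, ∃r.∀s.¬B} ∪ {¬A}
   clash {A, ¬A} at e — e ∈ A
2. e : B?  L(e) = {B, ∃r.∀s.¬B} ∪ {¬B}
   clash {B, ¬B} at e — e ∈ B
3. e : C?  L(e) = {B, ∃r.∀s.¬B} ∪ {¬C}
   apply at e: ∃r.∀s.¬B⊑A
   open: L(e) ⊇ {A, B, ¬C, ∀s.A, ∀s.B, …} (+ ∃-successors) — e ∉ C possible
4. Entailed for e: {A, B}

{A, B}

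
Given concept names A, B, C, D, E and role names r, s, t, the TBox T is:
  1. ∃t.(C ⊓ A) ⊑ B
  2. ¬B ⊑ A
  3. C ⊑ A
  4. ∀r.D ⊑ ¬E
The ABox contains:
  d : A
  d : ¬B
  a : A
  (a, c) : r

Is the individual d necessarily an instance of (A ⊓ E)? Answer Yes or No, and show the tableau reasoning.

1. d : (A ⊓ E)?  L(d) = {A, ¬B} ∪ {(¬A ⊔ ¬E)}
   open: L(d) ⊇ {A, ¬B, ¬E, ∀t.(¬C ⊔ ¬A)} — d ∉ (A ⊓ E) possible
2. Hence d : (A ⊓ E): not entailed.

No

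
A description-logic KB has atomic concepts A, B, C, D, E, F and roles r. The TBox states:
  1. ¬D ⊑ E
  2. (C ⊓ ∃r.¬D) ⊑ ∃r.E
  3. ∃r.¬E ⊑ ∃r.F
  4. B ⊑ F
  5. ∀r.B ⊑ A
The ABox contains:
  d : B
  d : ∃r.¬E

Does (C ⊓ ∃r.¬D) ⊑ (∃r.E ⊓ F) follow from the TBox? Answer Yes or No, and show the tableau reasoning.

1. (C ⊓ ∃r.¬D) ⊑ (∃r.E ⊓ F)  ⇔  ((C ⊓ ∃r.¬D) ⊓ (∀r.¬E ⊔ ¬F)) unsat w.r.t. T
   apply at x₀: (C ⊓ ∃r.¬D)⊑∃r.E
   open: L(x₀) ⊇ {C, D, ¬B, ¬F, ∀r.E, …} (+ ∃-successors)
2. Hence (C ⊓ ∃r.¬D) ⊑ (∃r.E ⊓ F): not entailed.

No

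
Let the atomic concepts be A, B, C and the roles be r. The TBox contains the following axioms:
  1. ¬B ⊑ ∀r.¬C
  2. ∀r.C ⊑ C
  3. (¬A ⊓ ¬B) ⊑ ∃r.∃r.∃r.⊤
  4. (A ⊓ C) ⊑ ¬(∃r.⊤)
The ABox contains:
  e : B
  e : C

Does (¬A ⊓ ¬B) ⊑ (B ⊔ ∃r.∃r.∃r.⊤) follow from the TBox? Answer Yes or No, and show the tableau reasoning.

Yes

1. (¬A ⊓ ¬B) ⊑ (B ⊔ ∃r.∃r.∃r.⊤)  ⇔  ((¬A ⊓ ¬B) ⊓ (¬B ⊓ ∀r.∀r.∀r.⊥)) unsat w.r.t. T
   all branches close; clash ⊥ at an ∃-successor
2. Hence (¬A ⊓ ¬B) ⊑ (B ⊔ ∃r.∃r.∃r.⊤): entailed.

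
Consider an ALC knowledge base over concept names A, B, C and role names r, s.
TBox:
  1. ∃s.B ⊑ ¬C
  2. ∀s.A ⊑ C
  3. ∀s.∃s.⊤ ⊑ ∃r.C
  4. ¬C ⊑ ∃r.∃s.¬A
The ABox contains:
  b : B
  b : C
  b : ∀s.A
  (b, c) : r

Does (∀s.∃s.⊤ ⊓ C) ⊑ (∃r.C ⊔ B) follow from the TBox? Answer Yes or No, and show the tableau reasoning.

Yes

1. (∀s.∃s.⊤ ⊓ C) ⊑ (∃r.C ⊔ B)  ⇔  ((∀s.∃s.⊤ ⊓ C) ⊓ (∀r.¬C ⊓ ¬B)) unsat w.r.t. T
   all branches close; clash {C, ¬C} at x₀
2. Hence (∀s.∃s.⊤ ⊓ C) ⊑ (∃r.C ⊔ B): entailed.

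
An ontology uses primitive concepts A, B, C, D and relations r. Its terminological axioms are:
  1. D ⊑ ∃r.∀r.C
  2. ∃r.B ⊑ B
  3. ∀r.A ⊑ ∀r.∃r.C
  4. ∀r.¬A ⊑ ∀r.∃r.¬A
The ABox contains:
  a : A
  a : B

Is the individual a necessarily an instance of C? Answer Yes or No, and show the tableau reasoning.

1. a : C?  L(a) = {A, B} ∪ {¬C}
   open: L(a) ⊇ {A, B, ¬C, ¬D, ∃r.A, …} (+ ∃-successors) — a ∉ C possible
2. Hence a : C: not entailed.

No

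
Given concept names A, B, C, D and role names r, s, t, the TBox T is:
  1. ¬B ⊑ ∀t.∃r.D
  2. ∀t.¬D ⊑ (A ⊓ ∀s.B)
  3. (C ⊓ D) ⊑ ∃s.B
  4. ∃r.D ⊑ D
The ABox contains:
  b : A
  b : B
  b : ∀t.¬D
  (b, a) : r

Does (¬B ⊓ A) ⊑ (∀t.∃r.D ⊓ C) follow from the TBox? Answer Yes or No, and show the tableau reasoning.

No

1. (¬B ⊓ A) ⊑ (∀t.∃r.D ⊓ C)  ⇔  ((¬B ⊓ A) ⊓ (∃t.∀r.¬D ⊔ ¬C)) unsat w.r.t. T
   apply at x₀: ¬B⊑∀t.∃r.D
   open: L(x₀) ⊇ {A, ¬B, ¬C, ∀r.¬D, ∀t.∃r.D, …} (+ ∃-successors)
2. Hence (¬B ⊓ A) ⊑ (∀t.∃r.D ⊓ C): not entailed.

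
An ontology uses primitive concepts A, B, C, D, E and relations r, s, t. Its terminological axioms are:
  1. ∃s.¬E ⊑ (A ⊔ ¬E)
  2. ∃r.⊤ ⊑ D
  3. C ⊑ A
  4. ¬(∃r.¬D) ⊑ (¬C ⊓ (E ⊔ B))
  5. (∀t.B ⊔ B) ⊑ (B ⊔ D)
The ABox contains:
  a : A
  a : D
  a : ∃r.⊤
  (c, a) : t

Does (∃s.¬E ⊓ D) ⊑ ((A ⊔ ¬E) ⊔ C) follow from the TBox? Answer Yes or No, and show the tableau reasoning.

1. (∃s.¬E ⊓ D) ⊑ ((A ⊔ ¬E) ⊔ C)  ⇔  ((∃s.¬E ⊓ D) ⊓ ((¬A ⊓ E) ⊓ ¬C)) unsat w.r.t. T
   all branches close; clash {E, ¬E} at x₀
2. Hence (∃s.¬E ⊓ D) ⊑ ((A ⊔ ¬E) ⊔ C): entailed.

Yes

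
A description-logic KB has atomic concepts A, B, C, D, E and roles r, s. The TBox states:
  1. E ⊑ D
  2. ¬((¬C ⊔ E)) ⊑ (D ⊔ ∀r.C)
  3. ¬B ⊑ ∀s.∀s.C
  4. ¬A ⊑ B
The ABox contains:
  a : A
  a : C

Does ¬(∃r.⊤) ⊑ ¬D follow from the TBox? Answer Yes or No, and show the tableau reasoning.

No

1. ¬(∃r.⊤) ⊑ ¬D  ⇔  (∀r.⊥ ⊓ D) unsat w.r.t. T
   open: L(x₀) ⊇ {A, B, D, ¬C, ∀r.⊥}
2. Hence ¬(∃r.⊤) ⊑ ¬D: not entailed.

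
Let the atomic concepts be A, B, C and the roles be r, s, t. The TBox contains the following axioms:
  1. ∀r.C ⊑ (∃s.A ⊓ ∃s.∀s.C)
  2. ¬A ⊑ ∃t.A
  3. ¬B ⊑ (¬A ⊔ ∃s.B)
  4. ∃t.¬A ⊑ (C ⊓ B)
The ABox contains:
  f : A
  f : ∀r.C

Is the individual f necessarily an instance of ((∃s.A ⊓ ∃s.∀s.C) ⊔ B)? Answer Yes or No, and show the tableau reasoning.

Yes

1. f : ((∃s.A ⊓ ∃s.∀s.C) ⊔ B)?  L(f) = {A, ∀r.C} ∪ {((∀s.¬A ⊔ ∀s.∃s.¬C) ⊓ ¬B)}
   clash {B, ¬B} at f — f ∈ ((∃s.A ⊓ ∃s.∀s.C) ⊔ B)
2. Hence f : ((∃s.A ⊓ ∃s.∀s.C) ⊔ B): entailed.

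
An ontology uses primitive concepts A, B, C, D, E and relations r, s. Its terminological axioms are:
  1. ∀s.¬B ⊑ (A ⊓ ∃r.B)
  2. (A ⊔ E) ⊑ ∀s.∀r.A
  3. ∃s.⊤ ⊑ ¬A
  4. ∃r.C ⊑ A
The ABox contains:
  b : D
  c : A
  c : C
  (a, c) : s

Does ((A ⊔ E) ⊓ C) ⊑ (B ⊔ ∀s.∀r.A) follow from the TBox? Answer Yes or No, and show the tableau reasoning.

Yes

1. ((A ⊔ E) ⊓ C) ⊑ (B ⊔ ∀s.∀r.A)  ⇔  (((A ⊔ E) ⊓ C) ⊓ (¬B ⊓ ∃s.∃r.¬A)) unsat w.r.t. T
   all branches close; clash {A, ¬A} at x₀
2. Hence ((A ⊔ E) ⊓ C) ⊑ (B ⊔ ∀s.∀r.A): entailed.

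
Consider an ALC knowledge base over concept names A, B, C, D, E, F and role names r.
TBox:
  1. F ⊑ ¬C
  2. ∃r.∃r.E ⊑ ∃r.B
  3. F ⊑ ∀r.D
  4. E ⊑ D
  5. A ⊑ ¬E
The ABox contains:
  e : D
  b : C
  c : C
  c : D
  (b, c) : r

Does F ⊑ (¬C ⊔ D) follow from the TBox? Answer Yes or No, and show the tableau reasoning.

1. F ⊑ (¬C ⊔ D)  ⇔  (F ⊓ (C ⊓ ¬D)) unsat w.r.t. T
   all branches close; clash {C, ¬C} at x₀
2. Hence F ⊑ (¬C ⊔ D): entailed.

Yes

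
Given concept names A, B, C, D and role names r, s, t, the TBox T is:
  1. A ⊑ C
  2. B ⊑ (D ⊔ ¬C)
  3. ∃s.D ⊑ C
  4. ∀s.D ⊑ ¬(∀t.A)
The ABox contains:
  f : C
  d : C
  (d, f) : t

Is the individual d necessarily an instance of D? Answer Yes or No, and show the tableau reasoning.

1. d : D?  L(d) = {C} ∪ {¬D}
   open: L(d) ⊇ {C, ¬B, ¬D, ∃s.¬D} (+ ∃-successors) — d ∉ D possible
2. Hence d : D: not entailed.

No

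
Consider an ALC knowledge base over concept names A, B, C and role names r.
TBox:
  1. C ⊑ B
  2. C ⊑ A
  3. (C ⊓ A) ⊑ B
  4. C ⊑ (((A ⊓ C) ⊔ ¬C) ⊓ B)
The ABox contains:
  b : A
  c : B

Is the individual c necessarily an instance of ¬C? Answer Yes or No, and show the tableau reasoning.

1. c : ¬C?  L(c) = {B} ∪ {C}
   apply at c: C⊑A; C⊑(((A ⊓ C) ⊔ ¬C) ⊓ B)
   open: L(c) ⊇ {A, B, C} — c ∉ ¬C possible
2. Hence c : ¬C: not entailed.

No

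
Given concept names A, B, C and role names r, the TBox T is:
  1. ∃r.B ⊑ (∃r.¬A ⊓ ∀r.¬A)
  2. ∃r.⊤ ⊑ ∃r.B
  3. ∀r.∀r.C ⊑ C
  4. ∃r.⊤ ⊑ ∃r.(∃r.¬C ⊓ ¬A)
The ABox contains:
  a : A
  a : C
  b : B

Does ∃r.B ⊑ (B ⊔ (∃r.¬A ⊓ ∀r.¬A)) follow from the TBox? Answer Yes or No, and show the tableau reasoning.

1. ∃r.B ⊑ (B ⊔ (∃r.¬A ⊓ ∀r.¬A))  ⇔  (∃r.B ⊓ (¬B ⊓ (∀r.A ⊔ ∃r.A))) unsat w.r.t. T
   all branches close; clash {A, ¬A} at an ∃-successor
2. Hence ∃r.B ⊑ (B ⊔ (∃r.¬A ⊓ ∀r.¬A)): entailed.

Yes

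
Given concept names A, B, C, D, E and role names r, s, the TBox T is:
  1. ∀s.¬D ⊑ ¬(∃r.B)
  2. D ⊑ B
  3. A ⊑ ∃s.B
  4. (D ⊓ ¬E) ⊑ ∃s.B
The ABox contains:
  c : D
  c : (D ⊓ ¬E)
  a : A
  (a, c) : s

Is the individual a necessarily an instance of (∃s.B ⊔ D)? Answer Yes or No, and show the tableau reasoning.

Yes

1. a : (∃s.B ⊔ D)?  L(a) = {A} ∪ {(∀s.¬B ⊓ ¬D)}
   clash {B, ¬B} at c — a ∈ (∃s.B ⊔ D)
2. Hence a : (∃s.B ⊔ D): entailed.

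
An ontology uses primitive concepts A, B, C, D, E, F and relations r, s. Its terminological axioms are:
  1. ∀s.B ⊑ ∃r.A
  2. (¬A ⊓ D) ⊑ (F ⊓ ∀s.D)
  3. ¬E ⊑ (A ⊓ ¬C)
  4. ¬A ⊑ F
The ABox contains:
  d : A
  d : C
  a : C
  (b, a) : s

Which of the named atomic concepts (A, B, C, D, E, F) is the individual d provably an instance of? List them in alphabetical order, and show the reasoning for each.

1. d : A?  L(d) = {A, C} ∪ {¬A}
   clash {A, ¬A} at d — d ∈ A
2. d : B?  L(d) = {A, C} ∪ {¬B}
   open: L(d) ⊇ {A, C, E, ¬B, ∃s.¬B} (+ ∃-successors) — d ∉ B possible
3. d : C?  L(d) = {A, C} ∪ {¬C}
   clash {C, ¬C} at d — d ∈ C
4. d : D?  L(d) = {A, C} ∪ {¬D}
   open: L(d) ⊇ {A, C, E, ¬D, ∃s.¬B} (+ ∃-successors) — d ∉ D possible
5. d : E?  L(d) = {A, C} ∪ {¬E}
   clash {C, ¬C} at d — d ∈ E
6. d : F?  L(d) = {A, C} ∪ {¬F}
   open: L(d) ⊇ {A, C, E, ¬F, ∃s.¬B} (+ ∃-successors) — d ∉ F possible
7. Entailed for d: {A, C, E}

{A, C, E}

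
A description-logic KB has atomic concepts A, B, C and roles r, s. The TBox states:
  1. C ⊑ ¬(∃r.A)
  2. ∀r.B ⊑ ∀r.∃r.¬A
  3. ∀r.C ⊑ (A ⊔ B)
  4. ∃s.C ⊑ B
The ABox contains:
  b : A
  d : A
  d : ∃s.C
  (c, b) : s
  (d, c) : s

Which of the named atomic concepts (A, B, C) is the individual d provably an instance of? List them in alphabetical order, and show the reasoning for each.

1. d : A?  L(d) = {A, ∃s.C} ∪ {¬A}
   clash {A, ¬A} at d — d ∈ A
2. d : B?  L(d) = {A, ∃s.C} ∪ {¬B}
   clash {B, ¬B} at d — d ∈ B
3. d : C?  L(d) = {A, ∃s.C} ∪ {¬C}
   apply at d: ∃s.C⊑B
   open: L(d) ⊇ {A, B, ¬C, ∃r.¬B, ∃r.¬C, …} (+ ∃-successors) — d ∉ C possible
4. Entailed for d: {A, B}

{A, B}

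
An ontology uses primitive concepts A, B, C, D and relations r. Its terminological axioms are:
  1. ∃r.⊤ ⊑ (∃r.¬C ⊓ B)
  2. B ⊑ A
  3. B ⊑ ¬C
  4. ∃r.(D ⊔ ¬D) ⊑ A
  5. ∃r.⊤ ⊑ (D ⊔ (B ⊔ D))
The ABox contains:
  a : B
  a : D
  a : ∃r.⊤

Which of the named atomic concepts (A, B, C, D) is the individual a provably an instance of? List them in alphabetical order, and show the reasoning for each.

1. a : A?  L(a) = {B, D, ∃r.⊤} ∪ {¬A}
   clash {A, ¬A} at a — a ∈ A
2. a : B?  L(a) = {B, D, ∃r.⊤} ∪ {¬B}
   clash {B, ¬B} at a — a ∈ B
3. a : C?  L(a) = {B, D, ∃r.⊤} ∪ {¬C}
   apply at a: ∃r.⊤⊑(∃r.¬C ⊓ B); B⊑A; ∃r.⊤⊑(D ⊔ (B ⊔ D))
   open: L(a) ⊇ {A, B, D, ¬C, ∃r.¬C, …} (+ ∃-successors) — a ∉ C possible
4. a : D?  L(a) = {B, D, ∃r.⊤} ∪ {¬D}
   clash {D, ¬D} at a — a ∈ D
5. Entailed for a: {A, B, D}

{A, B, D}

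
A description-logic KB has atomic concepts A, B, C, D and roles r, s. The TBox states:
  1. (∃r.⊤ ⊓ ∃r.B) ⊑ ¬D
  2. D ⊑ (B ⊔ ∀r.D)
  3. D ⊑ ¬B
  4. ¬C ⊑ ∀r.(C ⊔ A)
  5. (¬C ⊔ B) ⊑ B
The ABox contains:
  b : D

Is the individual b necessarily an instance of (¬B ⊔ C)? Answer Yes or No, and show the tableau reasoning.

1. b : (¬B ⊔ C)?  L(b) = {D} ∪ {(B ⊓ ¬C)}
   clash {B, ¬B} at b — b ∈ (¬B ⊔ C)
2. Hence b : (¬B ⊔ C): entailed.

Yes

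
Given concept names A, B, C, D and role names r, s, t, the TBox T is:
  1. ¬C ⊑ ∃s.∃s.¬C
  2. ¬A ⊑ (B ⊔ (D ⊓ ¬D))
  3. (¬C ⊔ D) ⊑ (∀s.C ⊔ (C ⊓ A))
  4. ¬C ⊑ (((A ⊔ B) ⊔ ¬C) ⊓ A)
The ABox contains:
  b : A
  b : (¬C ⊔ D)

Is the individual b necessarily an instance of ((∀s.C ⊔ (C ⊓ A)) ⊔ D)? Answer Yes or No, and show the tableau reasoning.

Yes

1. b : ((∀s.C ⊔ (C ⊓ A)) ⊔ D)?  L(b) = {A, (¬C ⊔ D)} ∪ {((∃s.¬C ⊓ (¬C ⊔ ¬A)) ⊓ ¬D)}
   clash {D, ¬D} at b — b ∈ ((∀s.C ⊔ (C ⊓ A)) ⊔ D)
2. Hence b : ((∀s.C ⊔ (C ⊓ A)) ⊔ D): entailed.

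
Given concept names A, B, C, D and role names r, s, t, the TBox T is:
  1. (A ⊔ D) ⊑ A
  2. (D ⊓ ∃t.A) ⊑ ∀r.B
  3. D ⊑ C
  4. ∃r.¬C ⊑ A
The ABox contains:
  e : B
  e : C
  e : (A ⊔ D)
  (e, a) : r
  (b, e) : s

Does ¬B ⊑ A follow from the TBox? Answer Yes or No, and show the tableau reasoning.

No

1. ¬B ⊑ A  ⇔  (¬B ⊓ ¬A) unsat w.r.t. T
   open: L(x₀) ⊇ {¬A, ¬B, ¬D, ∀r.C}
2. Hence ¬B ⊑ A: not entailed.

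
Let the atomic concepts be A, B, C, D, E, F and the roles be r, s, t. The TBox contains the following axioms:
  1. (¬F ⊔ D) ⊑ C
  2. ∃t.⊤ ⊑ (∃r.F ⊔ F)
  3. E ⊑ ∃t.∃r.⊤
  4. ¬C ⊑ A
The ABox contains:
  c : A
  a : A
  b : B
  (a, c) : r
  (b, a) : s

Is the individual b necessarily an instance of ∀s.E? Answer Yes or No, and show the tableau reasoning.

1. b : ∀s.E?  L(b) = {B} ∪ {∃s.¬E}
   open: L(b) ⊇ {B, C, ¬E, ∀t.⊥, ∃s.¬E} (+ ∃-successors) — b ∉ ∀s.E possible
2. Hence b : ∀s.E: not entailed.

No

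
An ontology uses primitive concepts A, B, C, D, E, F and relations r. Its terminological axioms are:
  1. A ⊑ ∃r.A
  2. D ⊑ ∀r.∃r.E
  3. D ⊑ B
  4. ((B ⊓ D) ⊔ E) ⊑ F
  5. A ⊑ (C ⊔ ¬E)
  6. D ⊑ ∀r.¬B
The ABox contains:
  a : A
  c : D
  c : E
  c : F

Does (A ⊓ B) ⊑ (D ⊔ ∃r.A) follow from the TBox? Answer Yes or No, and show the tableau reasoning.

Yes

1. (A ⊓ B) ⊑ (D ⊔ ∃r.A)  ⇔  ((A ⊓ B) ⊓ (¬D ⊓ ∀r.¬A)) unsat w.r.t. T
   all branches close; clash {A, ¬A} at an ∃-successor
2. Hence (A ⊓ B) ⊑ (D ⊔ ∃r.A): entailed.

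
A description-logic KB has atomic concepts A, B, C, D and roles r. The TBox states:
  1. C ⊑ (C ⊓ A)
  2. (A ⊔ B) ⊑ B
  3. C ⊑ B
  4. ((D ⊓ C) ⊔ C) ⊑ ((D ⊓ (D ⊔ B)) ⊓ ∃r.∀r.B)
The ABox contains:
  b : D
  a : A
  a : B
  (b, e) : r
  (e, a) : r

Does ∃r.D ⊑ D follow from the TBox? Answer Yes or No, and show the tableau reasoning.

No

1. ∃r.D ⊑ D  ⇔  (∃r.D ⊓ ¬D) unsat w.r.t. T
   open: L(x₀) ⊇ {¬A, ¬B, ¬C, ¬D, ∃r.D} (+ ∃-successors)
2. Hence ∃r.D ⊑ D: not entailed.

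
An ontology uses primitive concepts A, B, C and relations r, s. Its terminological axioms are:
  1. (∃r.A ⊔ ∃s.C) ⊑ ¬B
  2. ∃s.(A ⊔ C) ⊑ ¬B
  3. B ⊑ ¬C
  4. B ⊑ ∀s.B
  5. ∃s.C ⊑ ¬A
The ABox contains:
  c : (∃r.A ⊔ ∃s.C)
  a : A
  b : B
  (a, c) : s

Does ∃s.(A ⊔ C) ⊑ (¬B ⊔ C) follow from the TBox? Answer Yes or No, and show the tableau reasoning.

1. ∃s.(A ⊔ C) ⊑ (¬B ⊔ C)  ⇔  (∃s.(A ⊔ C) ⊓ (B ⊓ ¬C)) unsat w.r.t. T
   all branches close; clash {B, ¬B} at x₀
2. Hence ∃s.(A ⊔ C) ⊑ (¬B ⊔ C): entailed.

Yes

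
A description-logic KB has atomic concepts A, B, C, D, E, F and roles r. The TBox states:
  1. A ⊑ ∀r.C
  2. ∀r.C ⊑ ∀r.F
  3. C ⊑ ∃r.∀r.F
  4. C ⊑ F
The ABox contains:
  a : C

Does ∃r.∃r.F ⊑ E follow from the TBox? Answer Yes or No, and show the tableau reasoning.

1. ∃r.∃r.F ⊑ E  ⇔  (∃r.∃r.F ⊓ ¬E) unsat w.r.t. T
   open: L(x₀) ⊇ {¬A, ¬C, ¬E, ∃r.¬C, ∃r.∃r.F} (+ ∃-successors)
2. Hence ∃r.∃r.F ⊑ E: not entailed.

No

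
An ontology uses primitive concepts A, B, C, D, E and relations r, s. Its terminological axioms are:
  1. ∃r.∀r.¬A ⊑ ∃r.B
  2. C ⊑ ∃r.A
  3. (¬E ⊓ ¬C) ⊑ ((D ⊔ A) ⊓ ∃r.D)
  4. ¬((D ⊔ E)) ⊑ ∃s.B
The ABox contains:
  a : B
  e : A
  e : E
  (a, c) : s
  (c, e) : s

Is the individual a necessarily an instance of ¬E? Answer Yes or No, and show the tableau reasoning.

1. a : ¬E?  L(a) = {B} ∪ {E}
   open: L(a) ⊇ {B, E, ¬C, ∀r.∃r.A} — a ∉ ¬E possible
2. Hence a : ¬E: not entailed.

No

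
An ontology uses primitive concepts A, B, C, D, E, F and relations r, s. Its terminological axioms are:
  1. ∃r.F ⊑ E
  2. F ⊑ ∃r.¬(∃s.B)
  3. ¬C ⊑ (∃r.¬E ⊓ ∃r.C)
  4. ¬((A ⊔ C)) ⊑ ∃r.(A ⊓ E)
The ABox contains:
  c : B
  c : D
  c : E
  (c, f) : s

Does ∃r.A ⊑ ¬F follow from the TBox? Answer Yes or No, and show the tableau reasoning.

1. ∃r.A ⊑ ¬F  ⇔  (∃r.A ⊓ F) unsat w.r.t. T
   apply at x₀: F⊑∃r.¬(∃s.B)
   open: L(x₀) ⊇ {A, C, F, ∀r.¬F, ∃r.A, …} (+ ∃-successors)
2. Hence ∃r.A ⊑ ¬F: not entailed.

No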